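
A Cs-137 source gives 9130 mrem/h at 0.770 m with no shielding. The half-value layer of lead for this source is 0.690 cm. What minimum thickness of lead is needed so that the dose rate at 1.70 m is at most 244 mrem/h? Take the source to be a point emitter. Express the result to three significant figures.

At 1.70 m, distance alone gives (0.770/1.70)² = 0.2052, so 9130 × 0.2052 = 1873 mrem/h.
Further attenuation needed: 1873/244 = 7.676.
n = log₂(7.676) = 2.940 half-value layers.
Thickness = 2.940 × 0.690 cm = 2.029 cm.

2.03 cm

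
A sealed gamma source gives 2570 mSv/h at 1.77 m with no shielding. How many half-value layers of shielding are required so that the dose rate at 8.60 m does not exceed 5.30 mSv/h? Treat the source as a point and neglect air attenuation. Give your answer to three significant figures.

At 8.60 m, distance alone gives 2570 × (1.77/8.60)² = 2570 × 0.04236 = 108.9 mSv/h.
Further attenuation needed: 108.9/5.30 = 20.55.
n = log₂(20.55) = 4.361 half-value layers.

4.36 half-value layers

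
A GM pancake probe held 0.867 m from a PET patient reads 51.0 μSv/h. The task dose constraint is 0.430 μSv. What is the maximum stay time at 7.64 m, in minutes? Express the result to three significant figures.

39.3 min

Since intensity falls as 1/r², rate at 7.64 m:
(0.867/7.64)² = 0.01288, so 51.0 × 0.01288 = 0.6569 μSv/h.
Stay time = 0.430 μSv ÷ 0.6569 μSv/h = 0.6546 h = 39.28 min.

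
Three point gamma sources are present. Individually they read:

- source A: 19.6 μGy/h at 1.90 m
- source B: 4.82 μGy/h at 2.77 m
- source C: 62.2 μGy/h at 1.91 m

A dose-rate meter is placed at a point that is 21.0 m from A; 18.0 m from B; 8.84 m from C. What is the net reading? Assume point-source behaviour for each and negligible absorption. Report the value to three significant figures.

Each source contributes Iᵢ·(dᵢ/rᵢ)²; contributions add.
A: 19.6 × (1.90/21.0)² = 0.1604 μGy/h
B: 4.82 × (2.77/18.0)² = 0.1141 μGy/h
C: 62.2 × (1.91/8.84)² = 2.904 μGy/h
Total = 0.1604 + 0.1141 + 2.904 = 3.179 μGy/h.

3.18 μGy/h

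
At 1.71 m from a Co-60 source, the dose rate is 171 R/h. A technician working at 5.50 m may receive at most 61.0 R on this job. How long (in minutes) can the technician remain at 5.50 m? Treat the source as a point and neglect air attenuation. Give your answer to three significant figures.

By the inverse-square law, rate at 5.50 m:
171 × (1.71/5.50)² = 171 × 0.09666 = 16.53 R/h.
Stay time = 61.0 R ÷ 16.53 R/h = 3.690 h = 221.4 min.

221 min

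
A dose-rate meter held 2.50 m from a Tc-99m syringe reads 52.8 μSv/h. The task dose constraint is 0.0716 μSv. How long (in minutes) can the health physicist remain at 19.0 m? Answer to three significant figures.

4.70 min

Since intensity falls as 1/r², rate at 19.0 m:
52.8 × (2.50/19.0)² = 52.8 × 0.01731 = 0.9140 μSv/h.
Stay time = 0.0716 μSv ÷ 0.9140 μSv/h = 0.07834 h = 4.700 min.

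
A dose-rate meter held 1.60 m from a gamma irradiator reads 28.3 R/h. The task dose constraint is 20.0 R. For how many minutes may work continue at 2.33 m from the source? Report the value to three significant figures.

Using I₁d₁² = I₂d₂², rate at 2.33 m:
28.3 × (1.60/2.33)² = 28.3 × 0.4716 = 13.35 R/h.
Stay time = 20.0 R ÷ 13.35 R/h = 1.498 h = 89.88 min.

89.9 min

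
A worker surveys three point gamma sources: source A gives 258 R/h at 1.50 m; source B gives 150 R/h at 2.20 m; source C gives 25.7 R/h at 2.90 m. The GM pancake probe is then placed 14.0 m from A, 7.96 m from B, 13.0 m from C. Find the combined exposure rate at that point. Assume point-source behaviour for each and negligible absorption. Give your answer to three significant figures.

15.7 R/h

By superposition, sum each source's inverse-square contribution:
A: 258 × (1.50/14.0)² = 2.962 R/h
B: 150 × (2.20/7.96)² = 11.46 R/h
C: 25.7 × (2.90/13.0)² = 1.279 R/h
Total = 2.962 + 11.46 + 1.279 = 15.70 R/h.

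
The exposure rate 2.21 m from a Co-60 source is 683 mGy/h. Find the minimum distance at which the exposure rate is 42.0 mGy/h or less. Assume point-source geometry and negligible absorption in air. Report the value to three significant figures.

Applying the 1/r² law, d₂ = d₁·√(I₁/I₂).
I₁/I₂ = 683/42.0 = 16.26, so d₂ = 2.21 × √16.26 = 8.912 m.

8.91 m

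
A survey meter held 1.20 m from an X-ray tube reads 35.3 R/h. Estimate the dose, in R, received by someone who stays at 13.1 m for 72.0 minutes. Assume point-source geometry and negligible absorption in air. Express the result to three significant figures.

0.355 R

Applying the 1/r² law, rate at 13.1 m:
(1.20/13.1)² = 0.008391, so 35.3 × 0.008391 = 0.2962 R/h.
Dose = rate × time = 0.2962 R/h × 1.200 h = 0.3554 R.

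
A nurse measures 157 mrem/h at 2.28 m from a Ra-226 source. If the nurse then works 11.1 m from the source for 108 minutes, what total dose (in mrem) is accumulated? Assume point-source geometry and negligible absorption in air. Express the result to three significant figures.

Using I₁d₁² = I₂d₂², rate at 11.1 m:
157 × (2.28/11.1)² = 157 × 0.04219 = 6.624 mrem/h.
Dose = rate × time = 6.624 mrem/h × 1.800 h = 11.92 mrem.

11.9 mrem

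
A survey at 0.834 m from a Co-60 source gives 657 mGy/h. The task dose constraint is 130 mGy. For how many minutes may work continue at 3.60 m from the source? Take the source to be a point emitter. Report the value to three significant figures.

221 min

Since intensity falls as 1/r², rate at 3.60 m:
657 × (0.834/3.60)² = 657 × 0.05367 = 35.26 mGy/h.
Stay time = 130 mGy ÷ 35.26 mGy/h = 3.687 h = 221.2 min.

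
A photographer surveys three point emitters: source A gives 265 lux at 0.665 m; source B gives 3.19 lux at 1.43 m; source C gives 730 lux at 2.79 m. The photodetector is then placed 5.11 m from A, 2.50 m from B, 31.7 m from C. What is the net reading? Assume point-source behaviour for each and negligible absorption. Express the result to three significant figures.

11.2 lux

Each source contributes Iᵢ·(dᵢ/rᵢ)²; contributions add.
A: 265 × (0.665/5.11)² = 4.488 lux
B: 3.19 × (1.43/2.50)² = 1.044 lux
C: 730 × (2.79/31.7)² = 5.655 lux
Total = 4.488 + 1.044 + 5.655 = 11.19 lux.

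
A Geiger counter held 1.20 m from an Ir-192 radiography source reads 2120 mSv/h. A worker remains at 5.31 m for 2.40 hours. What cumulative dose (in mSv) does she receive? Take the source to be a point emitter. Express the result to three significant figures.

Intensity scales as (d₁/d₂)², so rate at 5.31 m:
(1.20/5.31)² = 0.05107, so 2120 × 0.05107 = 108.3 mSv/h.
Dose = rate × time = 108.3 mSv/h × 2.400 h = 259.9 mSv.

260 mSv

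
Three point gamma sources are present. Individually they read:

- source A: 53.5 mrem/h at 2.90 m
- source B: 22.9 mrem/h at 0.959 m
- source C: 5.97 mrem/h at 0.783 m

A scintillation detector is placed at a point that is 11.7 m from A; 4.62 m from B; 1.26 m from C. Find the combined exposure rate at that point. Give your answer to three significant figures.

By superposition, sum each source's inverse-square contribution:
A: 53.5 × (2.90/11.7)² = 3.287 mrem/h
B: 22.9 × (0.959/4.62)² = 0.9867 mrem/h
C: 5.97 × (0.783/1.26)² = 2.305 mrem/h
Total = 3.287 + 0.9867 + 2.305 = 6.579 mrem/h.

6.58 mrem/h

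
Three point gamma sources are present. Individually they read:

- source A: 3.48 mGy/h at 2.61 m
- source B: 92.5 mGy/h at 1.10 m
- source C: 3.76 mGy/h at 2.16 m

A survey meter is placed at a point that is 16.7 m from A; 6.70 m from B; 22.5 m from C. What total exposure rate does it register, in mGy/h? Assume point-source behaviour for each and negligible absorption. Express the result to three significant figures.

2.61 mGy/h

By superposition, sum each source's inverse-square contribution:
A: 3.48 × (2.61/16.7)² = 0.08500 mGy/h
B: 92.5 × (1.10/6.70)² = 2.493 mGy/h
C: 3.76 × (2.16/22.5)² = 0.03465 mGy/h
Total = 0.08500 + 2.493 + 0.03465 = 2.613 mGy/h.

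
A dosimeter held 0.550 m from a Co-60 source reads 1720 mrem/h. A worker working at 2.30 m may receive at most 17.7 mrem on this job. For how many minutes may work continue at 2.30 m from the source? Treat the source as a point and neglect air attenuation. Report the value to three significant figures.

Using I₁d₁² = I₂d₂², rate at 2.30 m:
1720 × (0.550/2.30)² = 1720 × 0.05718 = 98.35 mrem/h.
Stay time = 17.7 mrem ÷ 98.35 mrem/h = 0.1800 h = 10.80 min.

10.8 min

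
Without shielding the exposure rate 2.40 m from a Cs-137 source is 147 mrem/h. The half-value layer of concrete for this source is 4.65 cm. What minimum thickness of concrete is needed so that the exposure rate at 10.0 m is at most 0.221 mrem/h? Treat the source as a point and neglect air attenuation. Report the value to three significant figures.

At 10.0 m, distance alone gives (2.40/10.0)² = 0.05760, so 147 × 0.05760 = 8.467 mrem/h.
Further attenuation needed: 8.467/0.221 = 38.31.
n = log₂(38.31) = 5.260 half-value layers.
Thickness = 5.260 × 4.65 cm = 24.46 cm.

24.5 cm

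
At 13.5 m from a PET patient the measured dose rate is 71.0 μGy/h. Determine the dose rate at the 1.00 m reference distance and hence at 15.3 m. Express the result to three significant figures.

By the inverse-square law,
At 1.00 m: (13.5/1.00)² = 182.2, so 71.0 × 182.2 = 12940 μGy/h
At 15.3 m: 12940 × (1.00/15.3)² = 12940 × 0.004272 = 55.28 μGy/h.

12900 μGy/h; 55.3 μGy/h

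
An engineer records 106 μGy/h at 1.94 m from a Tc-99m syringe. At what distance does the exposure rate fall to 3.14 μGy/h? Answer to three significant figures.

Using I₁d₁² = I₂d₂², d₂ = d₁·√(I₁/I₂).
I₁/I₂ = 106/3.14 = 33.76, so d₂ = 1.94 × √33.76 = 11.27 m.

11.3 m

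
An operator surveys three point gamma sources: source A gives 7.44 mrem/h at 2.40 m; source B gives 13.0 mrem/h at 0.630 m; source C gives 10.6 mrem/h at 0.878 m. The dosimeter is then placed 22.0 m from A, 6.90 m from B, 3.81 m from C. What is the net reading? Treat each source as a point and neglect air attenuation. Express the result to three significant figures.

By superposition, sum each source's inverse-square contribution:
A: 7.44 × (2.40/22.0)² = 0.08854 mrem/h
B: 13.0 × (0.630/6.90)² = 0.1084 mrem/h
C: 10.6 × (0.878/3.81)² = 0.5629 mrem/h
Total = 0.08854 + 0.1084 + 0.5629 = 0.7598 mrem/h.

0.760 mrem/h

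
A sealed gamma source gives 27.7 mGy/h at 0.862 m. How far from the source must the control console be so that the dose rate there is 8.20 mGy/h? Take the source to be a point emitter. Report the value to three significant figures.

Applying the 1/r² law, d₂ = d₁·√(I₁/I₂).
I₁/I₂ = 27.7/8.20 = 3.378, so d₂ = 0.862 × √3.378 = 1.584 m.

1.58 m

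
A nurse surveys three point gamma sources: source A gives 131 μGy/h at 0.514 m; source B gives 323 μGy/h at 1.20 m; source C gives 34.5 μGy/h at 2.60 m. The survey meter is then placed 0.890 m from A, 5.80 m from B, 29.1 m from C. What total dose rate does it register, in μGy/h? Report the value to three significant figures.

57.8 μGy/h

Each source contributes Iᵢ·(dᵢ/rᵢ)²; contributions add.
A: 131 × (0.514/0.890)² = 43.69 μGy/h
B: 323 × (1.20/5.80)² = 13.83 μGy/h
C: 34.5 × (2.60/29.1)² = 0.2754 μGy/h
Total = 43.69 + 13.83 + 0.2754 = 57.80 μGy/h.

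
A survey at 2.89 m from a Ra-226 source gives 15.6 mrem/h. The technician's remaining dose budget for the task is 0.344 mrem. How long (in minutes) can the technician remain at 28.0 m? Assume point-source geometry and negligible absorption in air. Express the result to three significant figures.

Since intensity falls as 1/r², rate at 28.0 m:
15.6 × (2.89/28.0)² = 15.6 × 0.01065 = 0.1661 mrem/h.
Stay time = 0.344 mrem ÷ 0.1661 mrem/h = 2.071 h = 124.3 min.

124 min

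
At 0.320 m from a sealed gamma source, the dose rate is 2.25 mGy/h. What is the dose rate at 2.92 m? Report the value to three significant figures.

Since intensity falls as 1/r², the rate at 2.92 m is
2.25 × (0.320/2.92)² = 2.25 × 0.01201 = 0.02702 mGy/h.

0.0270 mGy/h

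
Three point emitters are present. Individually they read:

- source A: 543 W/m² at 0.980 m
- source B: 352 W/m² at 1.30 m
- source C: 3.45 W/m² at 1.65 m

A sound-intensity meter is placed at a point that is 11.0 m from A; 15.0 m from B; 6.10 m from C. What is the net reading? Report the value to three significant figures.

By superposition, sum each source's inverse-square contribution:
A: 543 × (0.980/11.0)² = 4.310 W/m²
B: 352 × (1.30/15.0)² = 2.644 W/m²
C: 3.45 × (1.65/6.10)² = 0.2524 W/m²
Total = 4.310 + 2.644 + 0.2524 = 7.206 W/m².

7.21 W/m²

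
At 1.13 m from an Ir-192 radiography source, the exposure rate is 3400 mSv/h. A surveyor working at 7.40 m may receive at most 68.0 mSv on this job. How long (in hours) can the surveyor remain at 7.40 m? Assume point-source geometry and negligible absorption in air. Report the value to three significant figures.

Using I₁d₁² = I₂d₂², rate at 7.40 m:
3400 × (1.13/7.40)² = 3400 × 0.02332 = 79.29 mSv/h.
Stay time = 68.0 mSv ÷ 79.29 mSv/h = 0.8576 h.

0.858 h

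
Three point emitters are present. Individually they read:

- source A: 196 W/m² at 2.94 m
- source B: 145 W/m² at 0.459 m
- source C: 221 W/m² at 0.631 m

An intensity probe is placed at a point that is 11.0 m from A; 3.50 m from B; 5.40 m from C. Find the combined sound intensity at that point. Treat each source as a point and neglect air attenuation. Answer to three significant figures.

19.5 W/m²

Each source contributes Iᵢ·(dᵢ/rᵢ)²; contributions add.
A: 196 × (2.94/11.0)² = 14.00 W/m²
B: 145 × (0.459/3.50)² = 2.494 W/m²
C: 221 × (0.631/5.40)² = 3.018 W/m²
Total = 14.00 + 2.494 + 3.018 = 19.51 W/m².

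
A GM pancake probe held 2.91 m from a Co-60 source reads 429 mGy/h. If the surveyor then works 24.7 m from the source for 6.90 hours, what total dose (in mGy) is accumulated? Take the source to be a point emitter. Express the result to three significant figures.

41.1 mGy

Intensity scales as (d₁/d₂)², so rate at 24.7 m:
(2.91/24.7)² = 0.01388, so 429 × 0.01388 = 5.955 mGy/h.
Dose = rate × time = 5.955 mGy/h × 6.900 h = 41.09 mGy.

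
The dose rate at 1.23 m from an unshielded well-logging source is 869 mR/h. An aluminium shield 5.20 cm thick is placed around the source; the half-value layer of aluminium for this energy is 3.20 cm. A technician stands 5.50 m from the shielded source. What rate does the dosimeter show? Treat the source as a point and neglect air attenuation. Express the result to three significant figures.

14.1 mR/h

Distance alone: (1.23/5.50)² = 0.05001, so 869 × 0.05001 = 43.46 mR/h.
Shield: 5.20/3.20 = 1.625 half-value layers → attenuation 2^(−1.625) = 0.3242.
Combined: 43.46 × 0.3242 = 14.09 mR/h.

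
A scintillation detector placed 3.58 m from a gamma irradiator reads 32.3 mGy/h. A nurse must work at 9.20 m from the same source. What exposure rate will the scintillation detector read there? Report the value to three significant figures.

Applying the 1/r² law, scaling from 3.58 m to 9.20 m:
(3.58/9.20)² = 0.1514, so 32.3 × 0.1514 = 4.890 mGy/h.

4.89 mGy/h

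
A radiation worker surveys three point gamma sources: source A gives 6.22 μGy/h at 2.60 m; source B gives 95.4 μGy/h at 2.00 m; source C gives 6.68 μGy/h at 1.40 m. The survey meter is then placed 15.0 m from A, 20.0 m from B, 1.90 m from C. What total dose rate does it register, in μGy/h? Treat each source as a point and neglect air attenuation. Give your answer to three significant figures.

4.77 μGy/h

By superposition, sum each source's inverse-square contribution:
A: 6.22 × (2.60/15.0)² = 0.1869 μGy/h
B: 95.4 × (2.00/20.0)² = 0.9540 μGy/h
C: 6.68 × (1.40/1.90)² = 3.627 μGy/h
Total = 0.1869 + 0.9540 + 3.627 = 4.768 μGy/h.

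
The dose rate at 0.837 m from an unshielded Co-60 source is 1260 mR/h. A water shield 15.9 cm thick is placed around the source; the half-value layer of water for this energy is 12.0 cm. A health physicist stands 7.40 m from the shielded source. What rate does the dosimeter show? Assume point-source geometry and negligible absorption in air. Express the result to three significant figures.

6.43 mR/h

Distance alone: 1260 × (0.837/7.40)² = 1260 × 0.01279 = 16.12 mR/h.
Shield: 15.9/12.0 = 1.325 half-value layers → attenuation 2^(−1.325) = 0.3991.
Combined: 16.12 × 0.3991 = 6.433 mR/h.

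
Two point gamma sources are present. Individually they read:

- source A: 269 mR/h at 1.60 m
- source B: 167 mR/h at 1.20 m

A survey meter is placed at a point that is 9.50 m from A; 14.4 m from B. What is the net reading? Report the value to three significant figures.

By superposition, sum each source's inverse-square contribution:
A: 269 × (1.60/9.50)² = 7.630 mR/h
B: 167 × (1.20/14.4)² = 1.160 mR/h
Total = 7.630 + 1.160 = 8.790 mR/h.

8.79 mR/h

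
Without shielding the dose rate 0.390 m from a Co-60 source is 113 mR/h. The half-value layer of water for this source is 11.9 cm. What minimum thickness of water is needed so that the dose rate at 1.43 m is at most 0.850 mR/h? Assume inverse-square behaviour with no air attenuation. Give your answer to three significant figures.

At 1.43 m, distance alone gives (0.390/1.43)² = 0.07438, so 113 × 0.07438 = 8.405 mR/h.
Further attenuation needed: 8.405/0.850 = 9.888.
n = log₂(9.888) = 3.306 half-value layers.
Thickness = 3.306 × 11.9 cm = 39.34 cm.

39.3 cm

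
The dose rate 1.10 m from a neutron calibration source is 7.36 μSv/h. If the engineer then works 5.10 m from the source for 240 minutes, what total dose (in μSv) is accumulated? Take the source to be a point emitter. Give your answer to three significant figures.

1.37 μSv

Intensity scales as (d₁/d₂)², so rate at 5.10 m:
(1.10/5.10)² = 0.04652, so 7.36 × 0.04652 = 0.3424 μSv/h.
Dose = rate × time = 0.3424 μSv/h × 4.000 h = 1.370 μSv.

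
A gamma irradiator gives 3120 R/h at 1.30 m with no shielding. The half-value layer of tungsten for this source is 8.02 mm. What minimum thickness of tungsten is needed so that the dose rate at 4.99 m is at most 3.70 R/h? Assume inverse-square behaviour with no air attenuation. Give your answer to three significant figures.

At 4.99 m, distance alone gives 3120 × (1.30/4.99)² = 3120 × 0.06787 = 211.8 R/h.
Further attenuation needed: 211.8/3.70 = 57.24.
n = log₂(57.24) = 5.839 half-value layers.
Thickness = 5.839 × 8.02 mm = 46.83 mm.

46.8 mm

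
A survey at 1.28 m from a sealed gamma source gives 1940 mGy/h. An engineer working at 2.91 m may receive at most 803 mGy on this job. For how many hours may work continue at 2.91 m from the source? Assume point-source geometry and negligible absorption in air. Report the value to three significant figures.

By the inverse-square law, rate at 2.91 m:
(1.28/2.91)² = 0.1935, so 1940 × 0.1935 = 375.4 mGy/h.
Stay time = 803 mGy ÷ 375.4 mGy/h = 2.139 h.

2.14 h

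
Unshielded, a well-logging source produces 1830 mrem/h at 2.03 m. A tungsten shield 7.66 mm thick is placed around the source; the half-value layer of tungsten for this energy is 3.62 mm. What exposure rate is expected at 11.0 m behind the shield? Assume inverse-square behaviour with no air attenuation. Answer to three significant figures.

Distance alone: (2.03/11.0)² = 0.03406, so 1830 × 0.03406 = 62.33 mrem/h.
Shield: 7.66/3.62 = 2.116 half-value layers → attenuation 2^(−2.116) = 0.2307.
Combined: 62.33 × 0.2307 = 14.38 mrem/h.

14.4 mrem/h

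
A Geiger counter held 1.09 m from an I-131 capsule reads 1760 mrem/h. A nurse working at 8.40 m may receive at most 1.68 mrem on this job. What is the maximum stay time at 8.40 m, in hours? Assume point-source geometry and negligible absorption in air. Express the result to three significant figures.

By the inverse-square law, rate at 8.40 m:
1760 × (1.09/8.40)² = 1760 × 0.01684 = 29.64 mrem/h.
Stay time = 1.68 mrem ÷ 29.64 mrem/h = 0.05668 h.

0.0567 h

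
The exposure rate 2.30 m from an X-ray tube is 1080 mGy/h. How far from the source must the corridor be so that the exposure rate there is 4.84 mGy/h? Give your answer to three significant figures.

34.4 m

Using I₁d₁² = I₂d₂², d₂ = d₁·√(I₁/I₂).
I₁/I₂ = 1080/4.84 = 223.1, so d₂ = 2.30 × √223.1 = 34.35 m.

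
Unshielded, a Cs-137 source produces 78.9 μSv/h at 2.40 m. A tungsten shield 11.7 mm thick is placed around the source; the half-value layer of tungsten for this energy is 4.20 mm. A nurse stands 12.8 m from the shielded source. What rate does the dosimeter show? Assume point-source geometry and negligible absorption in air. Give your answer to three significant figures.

0.402 μSv/h

Distance alone: (2.40/12.8)² = 0.03516, so 78.9 × 0.03516 = 2.774 μSv/h.
Shield: 11.7/4.20 = 2.786 half-value layers → attenuation 2^(−2.786) = 0.1450.
Combined: 2.774 × 0.1450 = 0.4022 μSv/h.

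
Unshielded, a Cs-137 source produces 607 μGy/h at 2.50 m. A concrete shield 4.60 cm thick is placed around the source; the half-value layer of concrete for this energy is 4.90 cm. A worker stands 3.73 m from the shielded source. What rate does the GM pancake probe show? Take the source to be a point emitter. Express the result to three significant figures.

142 μGy/h

Distance alone: (2.50/3.73)² = 0.4492, so 607 × 0.4492 = 272.7 μGy/h.
Shield: 4.60/4.90 = 0.9388 half-value layers → attenuation 2^(−0.9388) = 0.5217.
Combined: 272.7 × 0.5217 = 142.3 μGy/h.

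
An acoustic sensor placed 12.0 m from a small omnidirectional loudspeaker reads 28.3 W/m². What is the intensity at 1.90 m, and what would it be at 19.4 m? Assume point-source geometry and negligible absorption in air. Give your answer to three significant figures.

1130 W/m²; 10.8 W/m²

By the inverse-square law,
At 1.90 m: 28.3 × (12.0/1.90)² = 28.3 × 39.89 = 1129 W/m²
At 19.4 m: (1.90/19.4)² = 0.009592, so 1129 × 0.009592 = 10.83 W/m².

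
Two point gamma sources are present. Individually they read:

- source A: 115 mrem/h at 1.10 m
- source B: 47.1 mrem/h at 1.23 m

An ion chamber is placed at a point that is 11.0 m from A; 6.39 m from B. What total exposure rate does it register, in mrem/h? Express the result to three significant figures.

2.90 mrem/h

Each source contributes Iᵢ·(dᵢ/rᵢ)²; contributions add.
A: 115 × (1.10/11.0)² = 1.150 mrem/h
B: 47.1 × (1.23/6.39)² = 1.745 mrem/h
Total = 1.150 + 1.745 = 2.895 mrem/h.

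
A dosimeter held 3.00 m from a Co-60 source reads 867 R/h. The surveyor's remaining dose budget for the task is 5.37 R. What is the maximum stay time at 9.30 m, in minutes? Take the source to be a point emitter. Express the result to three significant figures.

3.57 min

Applying the 1/r² law, rate at 9.30 m:
867 × (3.00/9.30)² = 867 × 0.1041 = 90.25 R/h.
Stay time = 5.37 R ÷ 90.25 R/h = 0.05950 h = 3.570 min.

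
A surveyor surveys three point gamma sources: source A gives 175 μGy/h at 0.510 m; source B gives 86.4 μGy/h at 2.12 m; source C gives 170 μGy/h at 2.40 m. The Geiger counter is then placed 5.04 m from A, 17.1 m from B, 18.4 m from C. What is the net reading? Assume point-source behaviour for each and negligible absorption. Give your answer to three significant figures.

6.01 μGy/h

Each source contributes Iᵢ·(dᵢ/rᵢ)²; contributions add.
A: 175 × (0.510/5.04)² = 1.792 μGy/h
B: 86.4 × (2.12/17.1)² = 1.328 μGy/h
C: 170 × (2.40/18.4)² = 2.892 μGy/h
Total = 1.792 + 1.328 + 2.892 = 6.012 μGy/h.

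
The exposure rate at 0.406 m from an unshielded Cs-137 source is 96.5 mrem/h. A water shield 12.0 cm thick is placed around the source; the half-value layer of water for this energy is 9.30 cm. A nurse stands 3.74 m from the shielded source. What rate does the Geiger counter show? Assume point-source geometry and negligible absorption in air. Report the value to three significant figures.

0.465 mrem/h

Distance alone: (0.406/3.74)² = 0.01178, so 96.5 × 0.01178 = 1.137 mrem/h.
Shield: 12.0/9.30 = 1.290 half-value layers → attenuation 2^(−1.290) = 0.4090.
Combined: 1.137 × 0.4090 = 0.4650 mrem/h.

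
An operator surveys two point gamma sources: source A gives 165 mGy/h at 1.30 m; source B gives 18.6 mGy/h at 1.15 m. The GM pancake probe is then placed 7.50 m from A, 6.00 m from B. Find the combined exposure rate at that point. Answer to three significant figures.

Each source contributes Iᵢ·(dᵢ/rᵢ)²; contributions add.
A: 165 × (1.30/7.50)² = 4.957 mGy/h
B: 18.6 × (1.15/6.00)² = 0.6833 mGy/h
Total = 4.957 + 0.6833 = 5.640 mGy/h.

5.64 mGy/h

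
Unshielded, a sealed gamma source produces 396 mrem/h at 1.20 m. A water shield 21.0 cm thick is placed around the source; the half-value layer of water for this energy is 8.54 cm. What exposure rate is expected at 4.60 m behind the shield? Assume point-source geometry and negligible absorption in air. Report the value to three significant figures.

4.90 mrem/h

Distance alone: 396 × (1.20/4.60)² = 396 × 0.06805 = 26.95 mrem/h.
Shield: 21.0/8.54 = 2.459 half-value layers → attenuation 2^(−2.459) = 0.1819.
Combined: 26.95 × 0.1819 = 4.902 mrem/h.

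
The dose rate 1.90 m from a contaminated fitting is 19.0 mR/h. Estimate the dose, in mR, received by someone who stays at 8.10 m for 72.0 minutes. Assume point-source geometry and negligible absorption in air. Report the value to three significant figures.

1.25 mR

Applying the 1/r² law, rate at 8.10 m:
19.0 × (1.90/8.10)² = 19.0 × 0.05502 = 1.045 mR/h.
Dose = rate × time = 1.045 mR/h × 1.200 h = 1.254 mR.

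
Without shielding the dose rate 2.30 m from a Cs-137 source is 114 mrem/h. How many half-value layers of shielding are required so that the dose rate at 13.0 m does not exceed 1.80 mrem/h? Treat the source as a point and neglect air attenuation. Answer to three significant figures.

0.987 half-value layers

At 13.0 m, distance alone gives 114 × (2.30/13.0)² = 114 × 0.03130 = 3.568 mrem/h.
Further attenuation needed: 3.568/1.80 = 1.982.
n = log₂(1.982) = 0.9870 half-value layers.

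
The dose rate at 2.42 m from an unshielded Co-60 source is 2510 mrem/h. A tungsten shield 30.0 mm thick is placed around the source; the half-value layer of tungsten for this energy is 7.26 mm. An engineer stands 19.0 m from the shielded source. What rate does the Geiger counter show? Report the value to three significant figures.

2.32 mrem/h

Distance alone: 2510 × (2.42/19.0)² = 2510 × 0.01622 = 40.71 mrem/h.
Shield: 30.0/7.26 = 4.132 half-value layers → attenuation 2^(−4.132) = 0.05704.
Combined: 40.71 × 0.05704 = 2.322 mrem/h.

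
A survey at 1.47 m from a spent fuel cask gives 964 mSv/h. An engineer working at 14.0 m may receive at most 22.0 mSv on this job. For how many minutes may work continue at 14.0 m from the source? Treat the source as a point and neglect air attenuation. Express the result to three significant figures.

Applying the 1/r² law, rate at 14.0 m:
964 × (1.47/14.0)² = 964 × 0.01102 = 10.62 mSv/h.
Stay time = 22.0 mSv ÷ 10.62 mSv/h = 2.072 h = 124.3 min.

124 min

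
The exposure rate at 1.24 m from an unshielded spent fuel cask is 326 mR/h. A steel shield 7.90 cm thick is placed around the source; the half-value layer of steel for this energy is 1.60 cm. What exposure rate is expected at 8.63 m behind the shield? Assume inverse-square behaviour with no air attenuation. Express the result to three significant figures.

Distance alone: 326 × (1.24/8.63)² = 326 × 0.02065 = 6.732 mR/h.
Shield: 7.90/1.60 = 4.938 half-value layers → attenuation 2^(−4.938) = 0.03262.
Combined: 6.732 × 0.03262 = 0.2196 mR/h.

0.220 mR/h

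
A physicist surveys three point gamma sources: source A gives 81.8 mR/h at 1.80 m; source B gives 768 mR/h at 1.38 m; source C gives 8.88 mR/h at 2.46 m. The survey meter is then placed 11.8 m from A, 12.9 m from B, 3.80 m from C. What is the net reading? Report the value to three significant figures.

14.4 mR/h

By superposition, sum each source's inverse-square contribution:
A: 81.8 × (1.80/11.8)² = 1.903 mR/h
B: 768 × (1.38/12.9)² = 8.789 mR/h
C: 8.88 × (2.46/3.80)² = 3.721 mR/h
Total = 1.903 + 8.789 + 3.721 = 14.41 mR/h.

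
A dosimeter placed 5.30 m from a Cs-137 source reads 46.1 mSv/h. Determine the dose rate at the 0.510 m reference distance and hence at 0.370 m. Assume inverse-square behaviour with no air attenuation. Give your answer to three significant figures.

Using I₁d₁² = I₂d₂²,
At 0.510 m: (5.30/0.510)² = 108.0, so 46.1 × 108.0 = 4979 mSv/h
At 0.370 m: (0.510/0.370)² = 1.900, so 4979 × 1.900 = 9460 mSv/h.

4980 mSv/h; 9460 mSv/h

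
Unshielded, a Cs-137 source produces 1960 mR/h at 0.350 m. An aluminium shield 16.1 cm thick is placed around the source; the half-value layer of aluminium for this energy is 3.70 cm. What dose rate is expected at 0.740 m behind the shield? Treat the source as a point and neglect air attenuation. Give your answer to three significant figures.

21.5 mR/h

Distance alone: (0.350/0.740)² = 0.2237, so 1960 × 0.2237 = 438.5 mR/h.
Shield: 16.1/3.70 = 4.351 half-value layers → attenuation 2^(−4.351) = 0.04900.
Combined: 438.5 × 0.04900 = 21.49 mR/h.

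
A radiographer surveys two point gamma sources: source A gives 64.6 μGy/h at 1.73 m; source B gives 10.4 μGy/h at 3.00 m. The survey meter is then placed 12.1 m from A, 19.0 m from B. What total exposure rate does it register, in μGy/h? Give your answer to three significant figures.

1.58 μGy/h

By superposition, sum each source's inverse-square contribution:
A: 64.6 × (1.73/12.1)² = 1.321 μGy/h
B: 10.4 × (3.00/19.0)² = 0.2593 μGy/h
Total = 1.321 + 0.2593 = 1.580 μGy/h.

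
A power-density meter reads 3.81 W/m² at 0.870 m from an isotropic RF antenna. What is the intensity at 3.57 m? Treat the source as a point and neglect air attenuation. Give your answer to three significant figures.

0.226 W/m²

Since intensity falls as 1/r², the rate at 3.57 m is
(0.870/3.57)² = 0.05939, so 3.81 × 0.05939 = 0.2263 W/m².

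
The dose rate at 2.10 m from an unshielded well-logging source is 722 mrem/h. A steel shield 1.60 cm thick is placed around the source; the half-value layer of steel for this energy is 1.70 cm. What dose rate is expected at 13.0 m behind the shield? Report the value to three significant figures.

9.81 mrem/h

Distance alone: 722 × (2.10/13.0)² = 722 × 0.02609 = 18.84 mrem/h.
Shield: 1.60/1.70 = 0.9412 half-value layers → attenuation 2^(−0.9412) = 0.5208.
Combined: 18.84 × 0.5208 = 9.812 mrem/h.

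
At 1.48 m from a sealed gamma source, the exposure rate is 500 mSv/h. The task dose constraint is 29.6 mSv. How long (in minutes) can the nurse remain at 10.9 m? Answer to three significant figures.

Intensity scales as (d₁/d₂)², so rate at 10.9 m:
(1.48/10.9)² = 0.01844, so 500 × 0.01844 = 9.220 mSv/h.
Stay time = 29.6 mSv ÷ 9.220 mSv/h = 3.210 h = 192.6 min.

193 min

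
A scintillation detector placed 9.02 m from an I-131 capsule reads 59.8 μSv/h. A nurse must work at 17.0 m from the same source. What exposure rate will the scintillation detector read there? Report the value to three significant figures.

16.8 μSv/h

By the inverse-square law, scaling from 9.02 m to 17.0 m:
(9.02/17.0)² = 0.2815, so 59.8 × 0.2815 = 16.83 μSv/h.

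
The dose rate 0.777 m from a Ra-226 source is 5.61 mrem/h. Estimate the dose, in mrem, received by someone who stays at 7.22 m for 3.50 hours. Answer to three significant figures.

By the inverse-square law, rate at 7.22 m:
5.61 × (0.777/7.22)² = 5.61 × 0.01158 = 0.06496 mrem/h.
Dose = rate × time = 0.06496 mrem/h × 3.500 h = 0.2274 mrem.

0.227 mrem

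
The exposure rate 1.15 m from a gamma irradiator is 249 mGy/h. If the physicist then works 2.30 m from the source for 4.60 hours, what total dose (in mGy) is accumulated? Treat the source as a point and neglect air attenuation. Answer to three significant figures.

286 mGy

Since intensity falls as 1/r², rate at 2.30 m:
249 × (1.15/2.30)² = 249 × 0.2500 = 62.25 mGy/h.
Dose = rate × time = 62.25 mGy/h × 4.600 h = 286.3 mGy.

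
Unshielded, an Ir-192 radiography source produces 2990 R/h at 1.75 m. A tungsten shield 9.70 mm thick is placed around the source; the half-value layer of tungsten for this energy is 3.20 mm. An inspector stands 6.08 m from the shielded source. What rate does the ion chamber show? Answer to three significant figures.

30.3 R/h

Distance alone: (1.75/6.08)² = 0.08285, so 2990 × 0.08285 = 247.7 R/h.
Shield: 9.70/3.20 = 3.031 half-value layers → attenuation 2^(−3.031) = 0.1223.
Combined: 247.7 × 0.1223 = 30.29 R/h.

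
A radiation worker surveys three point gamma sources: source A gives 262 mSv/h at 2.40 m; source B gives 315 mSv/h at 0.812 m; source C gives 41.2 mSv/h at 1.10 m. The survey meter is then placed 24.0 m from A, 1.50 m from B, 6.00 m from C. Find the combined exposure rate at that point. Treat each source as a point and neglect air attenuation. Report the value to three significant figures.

96.3 mSv/h

Each source contributes Iᵢ·(dᵢ/rᵢ)²; contributions add.
A: 262 × (2.40/24.0)² = 2.620 mSv/h
B: 315 × (0.812/1.50)² = 92.31 mSv/h
C: 41.2 × (1.10/6.00)² = 1.385 mSv/h
Total = 2.620 + 92.31 + 1.385 = 96.31 mSv/h.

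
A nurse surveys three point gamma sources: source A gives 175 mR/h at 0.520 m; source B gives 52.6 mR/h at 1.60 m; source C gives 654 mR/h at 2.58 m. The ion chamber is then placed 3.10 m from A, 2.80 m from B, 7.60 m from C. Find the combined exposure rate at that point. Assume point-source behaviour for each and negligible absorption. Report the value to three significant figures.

97.5 mR/h

Each source contributes Iᵢ·(dᵢ/rᵢ)²; contributions add.
A: 175 × (0.520/3.10)² = 4.924 mR/h
B: 52.6 × (1.60/2.80)² = 17.18 mR/h
C: 654 × (2.58/7.60)² = 75.37 mR/h
Total = 4.924 + 17.18 + 75.37 = 97.47 mR/h.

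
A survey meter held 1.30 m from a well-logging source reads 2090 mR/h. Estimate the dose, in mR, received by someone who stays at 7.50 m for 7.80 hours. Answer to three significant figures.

490 mR

Since intensity falls as 1/r², rate at 7.50 m:
2090 × (1.30/7.50)² = 2090 × 0.03004 = 62.78 mR/h.
Dose = rate × time = 62.78 mR/h × 7.800 h = 489.7 mR.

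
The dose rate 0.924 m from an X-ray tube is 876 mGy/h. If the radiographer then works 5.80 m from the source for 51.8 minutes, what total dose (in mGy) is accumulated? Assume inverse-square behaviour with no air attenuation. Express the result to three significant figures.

19.2 mGy

Applying the 1/r² law, rate at 5.80 m:
(0.924/5.80)² = 0.02538, so 876 × 0.02538 = 22.23 mGy/h.
Dose = rate × time = 22.23 mGy/h × 0.8633 h = 19.19 mGy.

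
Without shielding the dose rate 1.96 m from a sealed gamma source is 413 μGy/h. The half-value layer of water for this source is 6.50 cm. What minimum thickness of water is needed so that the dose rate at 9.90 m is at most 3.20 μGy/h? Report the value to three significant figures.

At 9.90 m, distance alone gives (1.96/9.90)² = 0.03920, so 413 × 0.03920 = 16.19 μGy/h.
Further attenuation needed: 16.19/3.20 = 5.059.
n = log₂(5.059) = 2.339 half-value layers.
Thickness = 2.339 × 6.50 cm = 15.20 cm.

15.2 cm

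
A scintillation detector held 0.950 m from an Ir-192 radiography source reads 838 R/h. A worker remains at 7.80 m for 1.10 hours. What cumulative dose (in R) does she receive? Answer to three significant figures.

13.7 R

By the inverse-square law, rate at 7.80 m:
(0.950/7.80)² = 0.01483, so 838 × 0.01483 = 12.43 R/h.
Dose = rate × time = 12.43 R/h × 1.100 h = 13.67 R.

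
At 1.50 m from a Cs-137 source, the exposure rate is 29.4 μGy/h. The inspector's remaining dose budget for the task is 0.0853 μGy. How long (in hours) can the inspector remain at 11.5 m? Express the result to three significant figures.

0.171 h

Intensity scales as (d₁/d₂)², so rate at 11.5 m:
(1.50/11.5)² = 0.01701, so 29.4 × 0.01701 = 0.5001 μGy/h.
Stay time = 0.0853 μGy ÷ 0.5001 μGy/h = 0.1706 h.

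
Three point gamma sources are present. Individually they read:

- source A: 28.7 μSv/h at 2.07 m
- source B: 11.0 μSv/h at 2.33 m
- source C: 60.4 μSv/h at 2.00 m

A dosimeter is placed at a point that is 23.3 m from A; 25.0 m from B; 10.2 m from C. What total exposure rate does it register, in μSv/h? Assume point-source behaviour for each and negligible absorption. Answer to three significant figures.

2.64 μSv/h

Each source contributes Iᵢ·(dᵢ/rᵢ)²; contributions add.
A: 28.7 × (2.07/23.3)² = 0.2265 μSv/h
B: 11.0 × (2.33/25.0)² = 0.09555 μSv/h
C: 60.4 × (2.00/10.2)² = 2.322 μSv/h
Total = 0.2265 + 0.09555 + 2.322 = 2.644 μSv/h.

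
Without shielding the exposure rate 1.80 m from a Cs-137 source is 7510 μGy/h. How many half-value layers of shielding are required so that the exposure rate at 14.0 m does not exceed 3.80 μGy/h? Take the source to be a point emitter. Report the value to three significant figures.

5.03 half-value layers

At 14.0 m, distance alone gives (1.80/14.0)² = 0.01653, so 7510 × 0.01653 = 124.1 μGy/h.
Further attenuation needed: 124.1/3.80 = 32.66.
n = log₂(32.66) = 5.029 half-value layers.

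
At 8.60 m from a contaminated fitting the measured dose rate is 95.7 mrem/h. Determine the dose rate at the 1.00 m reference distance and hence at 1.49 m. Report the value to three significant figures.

7080 mrem/h; 3190 mrem/h

Intensity scales as (d₁/d₂)², so
At 1.00 m: (8.60/1.00)² = 73.96, so 95.7 × 73.96 = 7078 mrem/h
At 1.49 m: 7078 × (1.00/1.49)² = 7078 × 0.4504 = 3188 mrem/h.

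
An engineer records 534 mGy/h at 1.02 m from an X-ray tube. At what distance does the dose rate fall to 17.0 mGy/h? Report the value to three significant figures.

5.72 m

Using I₁d₁² = I₂d₂², d₂ = d₁·√(I₁/I₂).
I₁/I₂ = 534/17.0 = 31.41, so d₂ = 1.02 × √31.41 = 5.717 m.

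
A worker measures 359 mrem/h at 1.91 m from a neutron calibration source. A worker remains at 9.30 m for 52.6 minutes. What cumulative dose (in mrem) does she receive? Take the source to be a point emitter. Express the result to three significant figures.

Since intensity falls as 1/r², rate at 9.30 m:
(1.91/9.30)² = 0.04218, so 359 × 0.04218 = 15.14 mrem/h.
Dose = rate × time = 15.14 mrem/h × 0.8767 h = 13.27 mrem.

13.3 mrem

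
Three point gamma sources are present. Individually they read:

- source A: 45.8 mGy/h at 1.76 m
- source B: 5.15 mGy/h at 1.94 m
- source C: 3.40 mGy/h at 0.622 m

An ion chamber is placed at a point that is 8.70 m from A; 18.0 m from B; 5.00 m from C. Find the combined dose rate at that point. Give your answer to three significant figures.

1.99 mGy/h

Each source contributes Iᵢ·(dᵢ/rᵢ)²; contributions add.
A: 45.8 × (1.76/8.70)² = 1.874 mGy/h
B: 5.15 × (1.94/18.0)² = 0.05982 mGy/h
C: 3.40 × (0.622/5.00)² = 0.05262 mGy/h
Total = 1.874 + 0.05982 + 0.05262 = 1.986 mGy/h.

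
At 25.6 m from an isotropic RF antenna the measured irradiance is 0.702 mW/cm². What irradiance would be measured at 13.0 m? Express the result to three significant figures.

Using I₁d₁² = I₂d₂², scaling from 25.6 m to 13.0 m:
(25.6/13.0)² = 3.878, so 0.702 × 3.878 = 2.722 mW/cm².

2.72 mW/cm²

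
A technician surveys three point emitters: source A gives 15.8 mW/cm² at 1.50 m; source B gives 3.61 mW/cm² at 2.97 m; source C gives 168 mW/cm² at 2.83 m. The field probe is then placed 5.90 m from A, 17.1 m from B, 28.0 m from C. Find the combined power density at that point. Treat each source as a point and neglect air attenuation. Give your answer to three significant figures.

Each source contributes Iᵢ·(dᵢ/rᵢ)²; contributions add.
A: 15.8 × (1.50/5.90)² = 1.021 mW/cm²
B: 3.61 × (2.97/17.1)² = 0.1089 mW/cm²
C: 168 × (2.83/28.0)² = 1.716 mW/cm²
Total = 1.021 + 0.1089 + 1.716 = 2.846 mW/cm².

2.85 mW/cm²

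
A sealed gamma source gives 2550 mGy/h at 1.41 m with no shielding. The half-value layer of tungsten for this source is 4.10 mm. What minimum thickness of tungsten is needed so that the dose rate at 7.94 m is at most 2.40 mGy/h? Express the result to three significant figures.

At 7.94 m, distance alone gives (1.41/7.94)² = 0.03154, so 2550 × 0.03154 = 80.43 mGy/h.
Further attenuation needed: 80.43/2.40 = 33.51.
n = log₂(33.51) = 5.067 half-value layers.
Thickness = 5.067 × 4.10 mm = 20.77 mm.

20.8 mm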